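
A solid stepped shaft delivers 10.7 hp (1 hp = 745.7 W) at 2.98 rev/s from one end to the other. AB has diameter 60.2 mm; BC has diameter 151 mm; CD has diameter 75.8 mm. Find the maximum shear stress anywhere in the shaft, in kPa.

9950 kPa

ω = 2π·2.98 = 18.72 rad/s, so T = P/ω = 10.7×745.7 / 18.72 = 426.1 N·m.
Under the same torque, τ_max = 16T/(πd³) is largest where d is smallest — segment AB (d = 60.2 mm).
τ_max = 16·426.1/(π·(0.0602)³) = 9.948×10^6 Pa.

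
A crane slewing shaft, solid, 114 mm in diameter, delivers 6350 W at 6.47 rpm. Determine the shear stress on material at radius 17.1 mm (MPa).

ω = 2π·6.47/60 = 0.6775 rad/s, so T = P/ω = 6350 / 0.6775 = 9372 N·m.
J = πd⁴/32 = π(0.114)⁴/32 = 1.658×10^-5 m⁴.
Shear stress varies linearly with radius: τ = T·r/J = 9372 × 0.0171 / 1.658×10^-5 = 9.665×10^6 Pa.

9.67 MPa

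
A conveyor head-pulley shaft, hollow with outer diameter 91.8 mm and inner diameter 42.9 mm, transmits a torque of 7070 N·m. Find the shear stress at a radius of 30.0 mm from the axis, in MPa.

J = π(d_o⁴ − d_i⁴)/32 = π(0.0918⁴ − 0.0429⁴)/32 = 6.640×10^-6 m⁴.
Shear stress varies linearly with radius: τ = T·r/J = 7070 × 0.0300 / 6.640×10^-6 = 3.194×10^7 Pa.

31.9 MPa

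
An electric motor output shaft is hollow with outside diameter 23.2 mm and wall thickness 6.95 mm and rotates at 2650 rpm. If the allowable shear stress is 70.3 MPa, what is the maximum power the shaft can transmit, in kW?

J = π(d_o⁴ − d_i⁴)/32 = π(0.0232⁴ − 0.00930⁴)/32 = 2.771×10^-8 m⁴.
T_max = τ_allow·J/r = 7.03×10^7 × 2.771×10^-8 / 0.0116 = 167.9 N·m.
ω = 2π·2650/60 = 277.5 rad/s, so P_max = T_max·ω = 4.660×10^4 W.

46.6 kW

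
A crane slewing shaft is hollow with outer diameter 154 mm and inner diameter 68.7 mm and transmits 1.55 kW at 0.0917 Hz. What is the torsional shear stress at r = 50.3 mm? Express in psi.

ω = 2π·0.0917 = 0.5762 rad/s, so T = P/ω = 1.55×10³ / 0.5762 = 2690 N·m.
J = π(d_o⁴ − d_i⁴)/32 = π(0.154⁴ − 0.0687⁴)/32 = 5.303×10^-5 m⁴.
Shear stress varies linearly with radius: τ = T·r/J = 2690 × 0.0503 / 5.303×10^-5 = 2.552×10^6 Pa.

370 psi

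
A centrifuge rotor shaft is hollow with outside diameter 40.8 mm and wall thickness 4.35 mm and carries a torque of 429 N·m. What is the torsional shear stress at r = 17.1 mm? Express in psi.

6340 psi

J = π(d_o⁴ − d_i⁴)/32 = π(0.0408⁴ − 0.0321⁴)/32 = 1.678×10^-7 m⁴.
Shear stress varies linearly with radius: τ = T·r/J = 429.0 × 0.0171 / 1.678×10^-7 = 4.372×10^7 Pa.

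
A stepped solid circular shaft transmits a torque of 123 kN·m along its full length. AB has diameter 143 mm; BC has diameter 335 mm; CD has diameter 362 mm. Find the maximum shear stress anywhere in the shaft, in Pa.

Under the same torque, τ_max = 16T/(πd³) is largest where d is smallest — segment AB (d = 143 mm).
τ_max = 16·123000/(π·(0.143)³) = 2.142×10^8 Pa.

2.14e8 Pa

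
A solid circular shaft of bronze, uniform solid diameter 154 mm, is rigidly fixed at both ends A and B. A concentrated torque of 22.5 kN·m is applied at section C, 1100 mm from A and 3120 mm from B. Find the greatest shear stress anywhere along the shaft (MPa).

23.2 MPa

With uniform GJ and both ends fixed, compatibility θ_AC = θ_CB gives T_A·a = T_B·b, together with T_A + T_B = T₀.
T_A = T₀·b/(a+b) = 22500·3120/4220 = 16640 N·m; T_B = 5865 N·m.
τ in each portion: τ_AC = 2.32×10^7 Pa, τ_CB = 8.18×10^6 Pa; maximum is in AC.
τ_max = T_AC·r/J = 16640·0.0770/5.52×10^-5 = 2.320×10^7 Pa.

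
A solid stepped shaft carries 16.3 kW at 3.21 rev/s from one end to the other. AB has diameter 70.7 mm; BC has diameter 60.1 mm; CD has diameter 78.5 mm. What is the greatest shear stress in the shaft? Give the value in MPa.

19.0 MPa

ω = 2π·3.21 = 20.17 rad/s, so T = P/ω = 16.3×10³ / 20.17 = 808.2 N·m.
Under the same torque, τ_max = 16T/(πd³) is largest where d is smallest — segment BC (d = 60.1 mm).
τ_max = 16·808.2/(π·(0.0601)³) = 1.896×10^7 Pa.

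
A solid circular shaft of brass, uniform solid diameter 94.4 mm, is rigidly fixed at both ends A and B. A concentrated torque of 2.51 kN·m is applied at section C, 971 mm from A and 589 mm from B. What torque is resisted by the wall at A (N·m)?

With uniform GJ and both ends fixed, compatibility θ_AC = θ_CB gives T_A·a = T_B·b, together with T_A + T_B = T₀.
T_A = T₀·b/(a+b) = 2510·589/1560 = 947.7 N·m; T_B = 1562 N·m.

948 N·m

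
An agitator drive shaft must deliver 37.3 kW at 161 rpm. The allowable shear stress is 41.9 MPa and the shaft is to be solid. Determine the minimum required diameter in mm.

64.5 mm

ω = 2π·161/60 = 16.86 rad/s, so T = P/ω = 37.3×10³ / 16.86 = 2212 N·m.
For a solid shaft τ_max = 16T/(πd³), so d = (16T/(π τ_allow))^(1/3) = (16·2212/(π·4.19×10^7))^(1/3) = 0.06455 m.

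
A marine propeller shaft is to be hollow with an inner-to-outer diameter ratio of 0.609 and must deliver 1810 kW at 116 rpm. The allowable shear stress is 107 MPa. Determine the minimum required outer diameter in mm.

202 mm

ω = 2π·116/60 = 12.15 rad/s, so T = P/ω = 1810×10³ / 12.15 = 149000 N·m.
For a hollow shaft with d_i/d_o = 0.609: τ_max = 16T/(π d_o³ (1−k⁴)), so d_o = [16T/(π τ_allow (1−k⁴))]^(1/3) = [16·149000/(π·1.07×10^8·0.8624)]^(1/3) = 0.2018 m.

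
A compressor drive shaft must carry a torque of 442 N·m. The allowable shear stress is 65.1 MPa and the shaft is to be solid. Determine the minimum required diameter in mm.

For a solid shaft τ_max = 16T/(πd³), so d = (16T/(π τ_allow))^(1/3) = (16·442.0/(π·6.51×10^7))^(1/3) = 0.03258 m.

32.6 mm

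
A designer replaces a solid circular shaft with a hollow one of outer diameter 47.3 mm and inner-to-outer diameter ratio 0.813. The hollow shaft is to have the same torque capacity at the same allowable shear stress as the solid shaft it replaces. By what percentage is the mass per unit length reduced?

50.3 %

Equal τ_max and T ⇒ the solid shaft needs d_s³ = d_o³(1−k⁴), so d_s = 47.3·(1−0.813⁴)^(1/3) = 39.06 mm.
Area ratio A_h/A_s = d_o²(1−k²)/d_s² = (1−k²)/(1−k⁴)^(2/3) = 0.4972.
Mass saving = 1 − 0.4972 = 50.3 %.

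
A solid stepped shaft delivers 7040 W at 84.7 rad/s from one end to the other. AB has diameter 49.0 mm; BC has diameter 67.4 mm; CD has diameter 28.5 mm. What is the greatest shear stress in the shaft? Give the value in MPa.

18.3 MPa

ω = 84.7 rad/s, so T = P/ω = 7040 / 84.70 = 83.12 N·m.
Under the same torque, τ_max = 16T/(πd³) is largest where d is smallest — segment CD (d = 28.5 mm).
τ_max = 16·83.12/(π·(0.0285)³) = 1.829×10^7 Pa.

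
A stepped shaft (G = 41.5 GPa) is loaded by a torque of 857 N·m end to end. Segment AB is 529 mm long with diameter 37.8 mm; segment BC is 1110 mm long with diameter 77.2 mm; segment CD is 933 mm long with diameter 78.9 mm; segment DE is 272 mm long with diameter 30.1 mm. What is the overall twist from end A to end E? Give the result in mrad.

J_AB = π(0.0378)⁴/32 = 2.00×10^-7 m⁴; J_BC = π(0.0772)⁴/32 = 3.49×10^-6 m⁴; J_CD = π(0.0789)⁴/32 = 3.80×10^-6 m⁴; J_DE = π(0.0301)⁴/32 = 8.06×10^-8 m⁴.
θ = (T/G)·Σ L_i/J_i = (857.0/41.5×10⁹)·(0.529/2.00×10^-7 + 1.11/3.49×10^-6 + 0.933/3.80×10^-6 + 0.272/8.06×10^-8) = 0.1358 rad.

136 mrad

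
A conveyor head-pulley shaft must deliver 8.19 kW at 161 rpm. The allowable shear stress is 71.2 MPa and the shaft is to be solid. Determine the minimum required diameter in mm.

ω = 2π·161/60 = 16.86 rad/s, so T = P/ω = 8.19×10³ / 16.86 = 485.8 N·m.
For a solid shaft τ_max = 16T/(πd³), so d = (16T/(π τ_allow))^(1/3) = (16·485.8/(π·7.12×10^7))^(1/3) = 0.03263 m.

32.6 mm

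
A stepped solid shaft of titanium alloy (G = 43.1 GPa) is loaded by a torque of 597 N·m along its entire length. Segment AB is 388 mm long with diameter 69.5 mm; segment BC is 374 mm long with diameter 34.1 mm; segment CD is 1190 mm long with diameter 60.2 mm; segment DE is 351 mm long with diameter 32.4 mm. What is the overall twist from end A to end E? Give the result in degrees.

J_AB = π(0.0695)⁴/32 = 2.29×10^-6 m⁴; J_BC = π(0.0341)⁴/32 = 1.33×10^-7 m⁴; J_CD = π(0.0602)⁴/32 = 1.29×10^-6 m⁴; J_DE = π(0.0324)⁴/32 = 1.08×10^-7 m⁴.
θ = (T/G)·Σ L_i/J_i = (597.0/43.1×10⁹)·(0.388/2.29×10^-6 + 0.374/1.33×10^-7 + 1.19/1.29×10^-6 + 0.351/1.08×10^-7) = 0.09909 rad.

5.68°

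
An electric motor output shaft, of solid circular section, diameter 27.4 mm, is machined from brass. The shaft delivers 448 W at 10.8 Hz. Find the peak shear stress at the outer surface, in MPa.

1.63 MPa

ω = 2π·10.8 = 67.86 rad/s, so T = P/ω = 448 / 67.86 = 6.602 N·m.
J = πd⁴/32 = π(0.0274)⁴/32 = 5.534×10^-8 m⁴.
τ_max = T·r/J = 6.602 × 0.0137 / 5.534×10^-8 = 1.635×10^6 Pa.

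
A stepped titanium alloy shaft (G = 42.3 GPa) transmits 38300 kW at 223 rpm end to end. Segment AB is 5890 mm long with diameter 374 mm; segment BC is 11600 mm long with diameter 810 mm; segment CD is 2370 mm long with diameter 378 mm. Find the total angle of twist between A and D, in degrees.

10.0°

ω = 2π·223/60 = 23.35 rad/s, so T = P/ω = 38300×10³ / 23.35 = 1.640e6 N·m.
J_AB = π(0.374)⁴/32 = 1.92×10^-3 m⁴; J_BC = π(0.810)⁴/32 = 0.0423 m⁴; J_CD = π(0.378)⁴/32 = 2.00×10^-3 m⁴.
θ = (T/G)·Σ L_i/J_i = (1.640e6/42.3×10⁹)·(5.89/1.92×10^-3 + 11.6/0.0423 + 2.37/2.00×10^-3) = 0.1754 rad.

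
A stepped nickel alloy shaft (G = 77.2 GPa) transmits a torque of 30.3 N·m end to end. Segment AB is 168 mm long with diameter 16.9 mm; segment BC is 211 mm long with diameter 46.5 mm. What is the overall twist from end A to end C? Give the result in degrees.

0.482°

J_AB = π(0.0169)⁴/32 = 8.01×10^-9 m⁴; J_BC = π(0.0465)⁴/32 = 4.59×10^-7 m⁴.
θ = (T/G)·Σ L_i/J_i = (30.30/77.2×10⁹)·(0.168/8.01×10^-9 + 0.211/4.59×10^-7) = 8.414×10^-3 rad.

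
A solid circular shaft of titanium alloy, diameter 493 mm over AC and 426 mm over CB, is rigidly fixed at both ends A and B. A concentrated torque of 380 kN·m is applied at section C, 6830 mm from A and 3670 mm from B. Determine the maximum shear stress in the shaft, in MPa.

Compatibility: T_A·a/J_AC = T_B·b/J_CB with T_A + T_B = T₀.
J_AC = 5.80×10^-3 m⁴, J_CB = 3.23×10^-3 m⁴, so T_A = T₀·(J_AC/a)/((J_AC/a)+(J_CB/b)) = 186500 N·m, T_B = 193500 N·m.
τ in each portion: τ_AC = 7.93×10^6 Pa, τ_CB = 1.27×10^7 Pa; maximum is in CB.
τ_max = T_CB·r/J = 193500·0.213/3.23×10^-3 = 1.275×10^7 Pa.

12.7 MPa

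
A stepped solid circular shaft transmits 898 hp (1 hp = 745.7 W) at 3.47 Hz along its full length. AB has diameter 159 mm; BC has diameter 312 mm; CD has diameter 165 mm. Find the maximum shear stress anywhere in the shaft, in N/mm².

38.9 N/mm²

ω = 2π·3.47 = 21.80 rad/s, so T = P/ω = 898×745.7 / 21.80 = 30710 N·m.
Under the same torque, τ_max = 16T/(πd³) is largest where d is smallest — segment AB (d = 159 mm).
τ_max = 16·30710/(π·(0.159)³) = 3.891×10^7 Pa.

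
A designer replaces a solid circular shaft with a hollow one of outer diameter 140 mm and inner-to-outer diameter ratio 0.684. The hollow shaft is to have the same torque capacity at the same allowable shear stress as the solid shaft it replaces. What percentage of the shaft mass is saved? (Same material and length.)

Equal τ_max and T ⇒ the solid shaft needs d_s³ = d_o³(1−k⁴), so d_s = 140·(1−0.684⁴)^(1/3) = 128.9 mm.
Area ratio A_h/A_s = d_o²(1−k²)/d_s² = (1−k²)/(1−k⁴)^(2/3) = 0.6274.
Mass saving = 1 − 0.6274 = 37.3 %.

37.3 %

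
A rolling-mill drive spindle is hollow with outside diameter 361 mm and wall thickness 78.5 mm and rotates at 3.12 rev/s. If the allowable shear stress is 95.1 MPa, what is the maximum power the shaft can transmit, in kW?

J = π(d_o⁴ − d_i⁴)/32 = π(0.361⁴ − 0.204⁴)/32 = 1.497×10^-3 m⁴.
T_max = τ_allow·J/r = 9.51×10^7 × 1.497×10^-3 / 0.180 = 788900 N·m.
ω = 2π·3.12 = 19.60 rad/s, so P_max = T_max·ω = 1.547×10^7 W.

15500 kW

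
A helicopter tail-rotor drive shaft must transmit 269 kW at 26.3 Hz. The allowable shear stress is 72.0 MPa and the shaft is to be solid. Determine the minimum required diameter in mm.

ω = 2π·26.3 = 165.2 rad/s, so T = P/ω = 269×10³ / 165.2 = 1628 N·m.
For a solid shaft τ_max = 16T/(πd³), so d = (16T/(π τ_allow))^(1/3) = (16·1628/(π·7.20×10^7))^(1/3) = 0.04865 m.

48.7 mm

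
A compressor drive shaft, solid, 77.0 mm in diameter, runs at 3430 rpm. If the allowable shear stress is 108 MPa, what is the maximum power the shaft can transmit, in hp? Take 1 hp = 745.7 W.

4660 hp

J = πd⁴/32 = π(0.0770)⁴/32 = 3.451×10^-6 m⁴.
T_max = τ_allow·J/r = 1.08×10^8 × 3.451×10^-6 / 0.0385 = 9681 N·m.
ω = 2π·3430/60 = 359.2 rad/s, so P_max = T_max·ω = 3.477×10^6 W.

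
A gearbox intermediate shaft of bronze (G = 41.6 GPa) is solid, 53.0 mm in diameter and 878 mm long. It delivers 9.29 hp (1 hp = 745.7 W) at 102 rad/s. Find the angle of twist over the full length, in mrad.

ω = 102 rad/s, so T = P/ω = 9.29×745.7 / 102.0 = 67.92 N·m.
J = πd⁴/32 = π(0.0530)⁴/32 = 7.746×10^-7 m⁴.
θ = T·L/(G·J) = 67.92 × 0.878 / (41.6×10⁹ × 7.746×10^-7) = 1.850×10^-3 rad.

1.85 mrad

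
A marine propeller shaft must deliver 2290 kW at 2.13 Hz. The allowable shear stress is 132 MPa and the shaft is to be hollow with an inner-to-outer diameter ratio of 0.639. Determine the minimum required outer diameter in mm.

ω = 2π·2.13 = 13.38 rad/s, so T = P/ω = 2290×10³ / 13.38 = 171100 N·m.
For a hollow shaft with d_i/d_o = 0.639: τ_max = 16T/(π d_o³ (1−k⁴)), so d_o = [16T/(π τ_allow (1−k⁴))]^(1/3) = [16·171100/(π·1.32×10^8·0.8333)]^(1/3) = 0.1994 m.

199 mm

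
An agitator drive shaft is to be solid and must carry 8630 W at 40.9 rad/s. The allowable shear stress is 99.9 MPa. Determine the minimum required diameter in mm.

ω = 40.9 rad/s, so T = P/ω = 8630 / 40.90 = 211.0 N·m.
For a solid shaft τ_max = 16T/(πd³), so d = (16T/(π τ_allow))^(1/3) = (16·211.0/(π·9.99×10^7))^(1/3) = 0.02207 m.

22.1 mm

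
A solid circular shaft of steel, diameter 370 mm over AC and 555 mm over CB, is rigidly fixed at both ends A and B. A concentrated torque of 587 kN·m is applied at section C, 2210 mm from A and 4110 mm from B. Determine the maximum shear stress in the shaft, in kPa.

15900 kPa

Compatibility: T_A·a/J_AC = T_B·b/J_CB with T_A + T_B = T₀.
J_AC = 1.84×10^-3 m⁴, J_CB = 9.31×10^-3 m⁴, so T_A = T₀·(J_AC/a)/((J_AC/a)+(J_CB/b)) = 157700 N·m, T_B = 429300 N·m.
τ in each portion: τ_AC = 1.59×10^7 Pa, τ_CB = 1.28×10^7 Pa; maximum is in AC.
τ_max = T_AC·r/J = 157700·0.185/1.84×10^-3 = 1.586×10^7 Pa.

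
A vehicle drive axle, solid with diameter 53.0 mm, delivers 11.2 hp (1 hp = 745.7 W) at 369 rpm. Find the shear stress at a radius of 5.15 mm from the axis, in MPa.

ω = 2π·369/60 = 38.64 rad/s, so T = P/ω = 11.2×745.7 / 38.64 = 216.1 N·m.
J = πd⁴/32 = π(0.0530)⁴/32 = 7.746×10^-7 m⁴.
Shear stress varies linearly with radius: τ = T·r/J = 216.1 × 0.00515 / 7.746×10^-7 = 1.437×10^6 Pa.

1.44 MPa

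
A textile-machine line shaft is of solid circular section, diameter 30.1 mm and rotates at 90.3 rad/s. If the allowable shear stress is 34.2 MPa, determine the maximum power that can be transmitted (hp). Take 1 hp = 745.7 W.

22.2 hp

J = πd⁴/32 = π(0.0301)⁴/32 = 8.059×10^-8 m⁴.
T_max = τ_allow·J/r = 3.42×10^7 × 8.059×10^-8 / 0.0151 = 183.1 N·m.
ω = 90.3 rad/s, so P_max = T_max·ω = 1.654×10^4 W.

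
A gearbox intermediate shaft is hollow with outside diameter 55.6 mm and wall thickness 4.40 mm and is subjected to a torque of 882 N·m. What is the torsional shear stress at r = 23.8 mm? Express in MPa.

44.9 MPa

J = π(d_o⁴ − d_i⁴)/32 = π(0.0556⁴ − 0.0468⁴)/32 = 4.672×10^-7 m⁴.
Shear stress varies linearly with radius: τ = T·r/J = 882.0 × 0.0238 / 4.672×10^-7 = 4.493×10^7 Pa.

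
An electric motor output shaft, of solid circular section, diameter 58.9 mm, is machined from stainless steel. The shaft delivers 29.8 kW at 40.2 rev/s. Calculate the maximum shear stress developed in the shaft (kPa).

2940 kPa

ω = 2π·40.2 = 252.6 rad/s, so T = P/ω = 29.8×10³ / 252.6 = 118.0 N·m.
J = πd⁴/32 = π(0.0589)⁴/32 = 1.182×10^-6 m⁴.
τ_max = T·r/J = 118.0 × 0.0295 / 1.182×10^-6 = 2.941×10^6 Pa.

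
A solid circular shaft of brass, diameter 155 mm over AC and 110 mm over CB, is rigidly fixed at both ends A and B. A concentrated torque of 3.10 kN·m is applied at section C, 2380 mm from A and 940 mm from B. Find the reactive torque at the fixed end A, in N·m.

1890 N·m

Compatibility: T_A·a/J_AC = T_B·b/J_CB with T_A + T_B = T₀.
J_AC = 5.67×10^-5 m⁴, J_CB = 1.44×10^-5 m⁴, so T_A = T₀·(J_AC/a)/((J_AC/a)+(J_CB/b)) = 1888 N·m, T_B = 1212 N·m.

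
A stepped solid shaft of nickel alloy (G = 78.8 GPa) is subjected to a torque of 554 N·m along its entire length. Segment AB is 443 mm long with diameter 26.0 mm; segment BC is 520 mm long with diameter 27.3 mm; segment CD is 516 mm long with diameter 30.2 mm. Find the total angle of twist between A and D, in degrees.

J_AB = π(0.0260)⁴/32 = 4.49×10^-8 m⁴; J_BC = π(0.0273)⁴/32 = 5.45×10^-8 m⁴; J_CD = π(0.0302)⁴/32 = 8.17×10^-8 m⁴.
θ = (T/G)·Σ L_i/J_i = (554.0/78.8×10⁹)·(0.443/4.49×10^-8 + 0.520/5.45×10^-8 + 0.516/8.17×10^-8) = 0.1809 rad.

10.4°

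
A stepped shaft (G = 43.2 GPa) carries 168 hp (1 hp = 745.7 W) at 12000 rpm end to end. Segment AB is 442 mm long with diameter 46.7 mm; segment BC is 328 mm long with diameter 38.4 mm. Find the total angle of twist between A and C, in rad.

0.00573 rad

ω = 2π·12000/60 = 1257 rad/s, so T = P/ω = 168×745.7 / 1257 = 99.69 N·m.
J_AB = π(0.0467)⁴/32 = 4.67×10^-7 m⁴; J_BC = π(0.0384)⁴/32 = 2.13×10^-7 m⁴.
θ = (T/G)·Σ L_i/J_i = (99.69/43.2×10⁹)·(0.442/4.67×10^-7 + 0.328/2.13×10^-7) = 5.730×10^-3 rad.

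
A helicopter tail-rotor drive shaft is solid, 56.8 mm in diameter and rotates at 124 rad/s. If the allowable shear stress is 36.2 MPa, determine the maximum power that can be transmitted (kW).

J = πd⁴/32 = π(0.0568)⁴/32 = 1.022×10^-6 m⁴.
T_max = τ_allow·J/r = 3.62×10^7 × 1.022×10^-6 / 0.0284 = 1303 N·m.
ω = 124 rad/s, so P_max = T_max·ω = 1.615×10^5 W.

162 kW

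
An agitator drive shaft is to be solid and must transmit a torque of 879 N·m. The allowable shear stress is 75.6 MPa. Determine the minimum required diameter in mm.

For a solid shaft τ_max = 16T/(πd³), so d = (16T/(π τ_allow))^(1/3) = (16·879.0/(π·7.56×10^7))^(1/3) = 0.03898 m.

39.0 mm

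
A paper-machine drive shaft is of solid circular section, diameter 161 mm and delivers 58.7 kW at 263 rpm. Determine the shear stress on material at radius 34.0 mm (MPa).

ω = 2π·263/60 = 27.54 rad/s, so T = P/ω = 58.7×10³ / 27.54 = 2131 N·m.
J = πd⁴/32 = π(0.161)⁴/32 = 6.596×10^-5 m⁴.
Shear stress varies linearly with radius: τ = T·r/J = 2131 × 0.0340 / 6.596×10^-5 = 1.099×10^6 Pa.

1.10 MPa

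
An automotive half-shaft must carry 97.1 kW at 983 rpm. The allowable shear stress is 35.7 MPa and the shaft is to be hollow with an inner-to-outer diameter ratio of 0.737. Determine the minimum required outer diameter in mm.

57.6 mm

ω = 2π·983/60 = 102.9 rad/s, so T = P/ω = 97.1×10³ / 102.9 = 943.3 N·m.
For a hollow shaft with d_i/d_o = 0.737: τ_max = 16T/(π d_o³ (1−k⁴)), so d_o = [16T/(π τ_allow (1−k⁴))]^(1/3) = [16·943.3/(π·3.57×10^7·0.7050)]^(1/3) = 0.05758 m.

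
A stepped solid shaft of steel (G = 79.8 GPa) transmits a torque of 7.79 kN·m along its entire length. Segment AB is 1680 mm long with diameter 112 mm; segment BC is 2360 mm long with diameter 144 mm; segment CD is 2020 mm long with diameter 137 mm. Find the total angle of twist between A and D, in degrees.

J_AB = π(0.112)⁴/32 = 1.54×10^-5 m⁴; J_BC = π(0.144)⁴/32 = 4.22×10^-5 m⁴; J_CD = π(0.137)⁴/32 = 3.46×10^-5 m⁴.
θ = (T/G)·Σ L_i/J_i = (7790/79.8×10⁹)·(1.68/1.54×10^-5 + 2.36/4.22×10^-5 + 2.02/3.46×10^-5) = 0.02178 rad.

1.25°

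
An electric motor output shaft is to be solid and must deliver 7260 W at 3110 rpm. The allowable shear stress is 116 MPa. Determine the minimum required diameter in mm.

ω = 2π·3110/60 = 325.7 rad/s, so T = P/ω = 7260 / 325.7 = 22.29 N·m.
For a solid shaft τ_max = 16T/(πd³), so d = (16T/(π τ_allow))^(1/3) = (16·22.29/(π·1.16×10^8))^(1/3) = 0.009929 m.

9.93 mm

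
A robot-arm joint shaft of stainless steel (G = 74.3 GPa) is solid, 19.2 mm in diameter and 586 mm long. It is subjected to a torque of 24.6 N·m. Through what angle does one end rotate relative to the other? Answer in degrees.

J = πd⁴/32 = π(0.0192)⁴/32 = 1.334×10^-8 m⁴.
θ = T·L/(G·J) = 24.60 × 0.586 / (74.3×10⁹ × 1.334×10^-8) = 0.01454 rad.

0.833°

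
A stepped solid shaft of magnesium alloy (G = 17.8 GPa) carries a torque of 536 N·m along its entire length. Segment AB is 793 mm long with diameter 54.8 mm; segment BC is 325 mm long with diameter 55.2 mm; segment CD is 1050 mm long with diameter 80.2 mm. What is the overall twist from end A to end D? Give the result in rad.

0.0455 rad

J_AB = π(0.0548)⁴/32 = 8.85×10^-7 m⁴; J_BC = π(0.0552)⁴/32 = 9.11×10^-7 m⁴; J_CD = π(0.0802)⁴/32 = 4.06×10^-6 m⁴.
θ = (T/G)·Σ L_i/J_i = (536.0/17.8×10⁹)·(0.793/8.85×10^-7 + 0.325/9.11×10^-7 + 1.05/4.06×10^-6) = 0.04549 rad.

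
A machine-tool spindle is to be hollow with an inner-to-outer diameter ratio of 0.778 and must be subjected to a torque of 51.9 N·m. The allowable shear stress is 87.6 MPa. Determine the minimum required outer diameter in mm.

16.8 mm

For a hollow shaft with d_i/d_o = 0.778: τ_max = 16T/(π d_o³ (1−k⁴)), so d_o = [16T/(π τ_allow (1−k⁴))]^(1/3) = [16·51.90/(π·8.76×10^7·0.6336)]^(1/3) = 0.01682 m.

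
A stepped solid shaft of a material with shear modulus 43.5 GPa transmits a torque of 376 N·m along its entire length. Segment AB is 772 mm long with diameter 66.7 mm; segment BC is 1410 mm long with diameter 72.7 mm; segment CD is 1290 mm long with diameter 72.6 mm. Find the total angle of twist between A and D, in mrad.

12.0 mrad

J_AB = π(0.0667)⁴/32 = 1.94×10^-6 m⁴; J_BC = π(0.0727)⁴/32 = 2.74×10^-6 m⁴; J_CD = π(0.0726)⁴/32 = 2.73×10^-6 m⁴.
θ = (T/G)·Σ L_i/J_i = (376.0/43.5×10⁹)·(0.772/1.94×10^-6 + 1.41/2.74×10^-6 + 1.29/2.73×10^-6) = 0.01197 rad.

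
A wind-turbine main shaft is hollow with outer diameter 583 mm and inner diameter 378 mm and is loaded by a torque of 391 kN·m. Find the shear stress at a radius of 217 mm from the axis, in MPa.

9.09 MPa

J = π(d_o⁴ − d_i⁴)/32 = π(0.583⁴ − 0.378⁴)/32 = 9.337×10^-3 m⁴.
Shear stress varies linearly with radius: τ = T·r/J = 391000 × 0.217 / 9.337×10^-3 = 9.087×10^6 Pa.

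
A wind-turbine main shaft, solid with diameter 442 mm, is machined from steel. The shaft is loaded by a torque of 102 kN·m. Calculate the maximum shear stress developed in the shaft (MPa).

J = πd⁴/32 = π(0.442)⁴/32 = 3.747×10^-3 m⁴.
τ_max = T·r/J = 102000 × 0.221 / 3.747×10^-3 = 6.016×10^6 Pa.

6.02 MPa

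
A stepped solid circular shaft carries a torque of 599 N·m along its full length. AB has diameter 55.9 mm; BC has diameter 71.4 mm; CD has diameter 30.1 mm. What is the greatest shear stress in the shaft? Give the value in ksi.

Under the same torque, τ_max = 16T/(πd³) is largest where d is smallest — segment CD (d = 30.1 mm).
τ_max = 16·599.0/(π·(0.0301)³) = 1.119×10^8 Pa.

16.2 ksi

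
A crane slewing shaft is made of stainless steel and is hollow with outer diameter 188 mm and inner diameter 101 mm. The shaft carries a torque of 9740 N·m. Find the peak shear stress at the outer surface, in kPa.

8140 kPa

J = π(d_o⁴ − d_i⁴)/32 = π(0.188⁴ − 0.101⁴)/32 = 1.124×10^-4 m⁴.
τ_max = T·r/J = 9740 × 0.0940 / 1.124×10^-4 = 8.144×10^6 Pa.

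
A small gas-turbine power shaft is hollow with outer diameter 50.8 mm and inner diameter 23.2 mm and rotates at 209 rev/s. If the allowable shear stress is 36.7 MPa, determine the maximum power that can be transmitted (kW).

1190 kW

J = π(d_o⁴ − d_i⁴)/32 = π(0.0508⁴ − 0.0232⁴)/32 = 6.254×10^-7 m⁴.
T_max = τ_allow·J/r = 3.67×10^7 × 6.254×10^-7 / 0.0254 = 903.6 N·m.
ω = 2π·209 = 1313 rad/s, so P_max = T_max·ω = 1.187×10^6 W.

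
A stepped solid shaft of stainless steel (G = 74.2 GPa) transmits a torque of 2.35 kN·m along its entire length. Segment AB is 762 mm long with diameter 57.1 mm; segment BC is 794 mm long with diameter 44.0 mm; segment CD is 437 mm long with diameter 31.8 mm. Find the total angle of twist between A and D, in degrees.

13.1°

J_AB = π(0.0571)⁴/32 = 1.04×10^-6 m⁴; J_BC = π(0.0440)⁴/32 = 3.68×10^-7 m⁴; J_CD = π(0.0318)⁴/32 = 1.00×10^-7 m⁴.
θ = (T/G)·Σ L_i/J_i = (2350/74.2×10⁹)·(0.762/1.04×10^-6 + 0.794/3.68×10^-7 + 0.437/1.00×10^-7) = 0.2293 rad.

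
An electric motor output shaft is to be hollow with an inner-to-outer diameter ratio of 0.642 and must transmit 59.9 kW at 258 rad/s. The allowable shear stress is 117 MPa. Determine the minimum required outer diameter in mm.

ω = 258 rad/s, so T = P/ω = 59.9×10³ / 258.0 = 232.2 N·m.
For a hollow shaft with d_i/d_o = 0.642: τ_max = 16T/(π d_o³ (1−k⁴)), so d_o = [16T/(π τ_allow (1−k⁴))]^(1/3) = [16·232.2/(π·1.17×10^8·0.8301)]^(1/3) = 0.02300 m.

23.0 mm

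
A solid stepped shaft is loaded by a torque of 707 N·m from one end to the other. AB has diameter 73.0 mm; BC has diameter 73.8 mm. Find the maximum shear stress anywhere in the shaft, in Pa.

9.26e6 Pa

Under the same torque, τ_max = 16T/(πd³) is largest where d is smallest — segment AB (d = 73.0 mm).
τ_max = 16·707.0/(π·(0.0730)³) = 9.256×10^6 Pa.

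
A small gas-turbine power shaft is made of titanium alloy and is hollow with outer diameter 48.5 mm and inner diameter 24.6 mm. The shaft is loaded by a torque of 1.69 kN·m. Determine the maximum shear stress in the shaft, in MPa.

J = π(d_o⁴ − d_i⁴)/32 = π(0.0485⁴ − 0.0246⁴)/32 = 5.073×10^-7 m⁴.
τ_max = T·r/J = 1690 × 0.0243 / 5.073×10^-7 = 8.079×10^7 Pa.

80.8 MPa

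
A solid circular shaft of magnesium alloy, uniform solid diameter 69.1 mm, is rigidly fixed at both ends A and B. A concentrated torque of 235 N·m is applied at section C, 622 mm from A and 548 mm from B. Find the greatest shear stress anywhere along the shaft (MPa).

With uniform GJ and both ends fixed, compatibility θ_AC = θ_CB gives T_A·a = T_B·b, together with T_A + T_B = T₀.
T_A = T₀·b/(a+b) = 235.0·548/1170 = 110.1 N·m; T_B = 124.9 N·m.
τ in each portion: τ_AC = 1.70×10^6 Pa, τ_CB = 1.93×10^6 Pa; maximum is in CB.
τ_max = T_CB·r/J = 124.9·0.0345/2.24×10^-6 = 1.928×10^6 Pa.

1.93 MPa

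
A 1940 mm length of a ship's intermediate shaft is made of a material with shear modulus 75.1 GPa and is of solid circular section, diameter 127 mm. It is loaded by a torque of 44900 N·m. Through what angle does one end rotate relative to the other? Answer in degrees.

J = πd⁴/32 = π(0.127)⁴/32 = 2.554×10^-5 m⁴.
θ = T·L/(G·J) = 44900 × 1.94 / (75.1×10⁹ × 2.554×10^-5) = 0.04541 rad.

2.60°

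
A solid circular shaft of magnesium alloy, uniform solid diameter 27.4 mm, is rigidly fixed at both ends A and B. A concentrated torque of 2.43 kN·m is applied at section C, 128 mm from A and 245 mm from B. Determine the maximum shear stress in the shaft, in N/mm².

With uniform GJ and both ends fixed, compatibility θ_AC = θ_CB gives T_A·a = T_B·b, together with T_A + T_B = T₀.
T_A = T₀·b/(a+b) = 2430·245/373.0 = 1596 N·m; T_B = 833.9 N·m.
τ in each portion: τ_AC = 3.95×10^8 Pa, τ_CB = 2.06×10^8 Pa; maximum is in AC.
τ_max = T_AC·r/J = 1596·0.0137/5.53×10^-8 = 3.952×10^8 Pa.

395 N/mm²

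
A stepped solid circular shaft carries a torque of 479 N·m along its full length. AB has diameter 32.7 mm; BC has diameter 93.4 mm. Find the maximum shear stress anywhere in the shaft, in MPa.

69.8 MPa

Under the same torque, τ_max = 16T/(πd³) is largest where d is smallest — segment AB (d = 32.7 mm).
τ_max = 16·479.0/(π·(0.0327)³) = 6.977×10^7 Pa.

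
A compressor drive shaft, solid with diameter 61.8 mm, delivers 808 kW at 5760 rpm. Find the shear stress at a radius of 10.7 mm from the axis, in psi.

ω = 2π·5760/60 = 603.2 rad/s, so T = P/ω = 808×10³ / 603.2 = 1340 N·m.
J = πd⁴/32 = π(0.0618)⁴/32 = 1.432×10^-6 m⁴.
Shear stress varies linearly with radius: τ = T·r/J = 1340 × 0.0107 / 1.432×10^-6 = 1.001×10^7 Pa.

1450 psi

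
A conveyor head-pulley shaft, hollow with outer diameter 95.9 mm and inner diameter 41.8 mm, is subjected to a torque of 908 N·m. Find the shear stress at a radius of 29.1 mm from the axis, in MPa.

J = π(d_o⁴ − d_i⁴)/32 = π(0.0959⁴ − 0.0418⁴)/32 = 8.004×10^-6 m⁴.
Shear stress varies linearly with radius: τ = T·r/J = 908.0 × 0.0291 / 8.004×10^-6 = 3.301×10^6 Pa.

3.30 MPa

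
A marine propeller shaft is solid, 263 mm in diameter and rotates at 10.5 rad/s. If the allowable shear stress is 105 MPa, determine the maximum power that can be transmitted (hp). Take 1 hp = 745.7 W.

J = πd⁴/32 = π(0.263)⁴/32 = 4.697×10^-4 m⁴.
T_max = τ_allow·J/r = 1.05×10^8 × 4.697×10^-4 / 0.132 = 375000 N·m.
ω = 10.5 rad/s, so P_max = T_max·ω = 3.938×10^6 W.

5280 hp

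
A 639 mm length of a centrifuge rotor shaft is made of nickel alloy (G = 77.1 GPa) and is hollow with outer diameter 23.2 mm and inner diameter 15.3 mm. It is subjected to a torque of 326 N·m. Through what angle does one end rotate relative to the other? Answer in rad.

J = π(d_o⁴ − d_i⁴)/32 = π(0.0232⁴ − 0.0153⁴)/32 = 2.306×10^-8 m⁴.
θ = T·L/(G·J) = 326.0 × 0.639 / (77.1×10⁹ × 2.306×10^-8) = 0.1172 rad.

0.117 rad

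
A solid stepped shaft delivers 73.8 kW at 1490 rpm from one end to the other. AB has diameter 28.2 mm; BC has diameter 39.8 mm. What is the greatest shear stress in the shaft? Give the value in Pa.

ω = 2π·1490/60 = 156.0 rad/s, so T = P/ω = 73.8×10³ / 156.0 = 473.0 N·m.
Under the same torque, τ_max = 16T/(πd³) is largest where d is smallest — segment AB (d = 28.2 mm).
τ_max = 16·473.0/(π·(0.0282)³) = 1.074×10^8 Pa.

1.07e8 Pa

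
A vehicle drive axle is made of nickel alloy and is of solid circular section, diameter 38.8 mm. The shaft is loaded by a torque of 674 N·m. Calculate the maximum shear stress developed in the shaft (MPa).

J = πd⁴/32 = π(0.0388)⁴/32 = 2.225×10^-7 m⁴.
τ_max = T·r/J = 674.0 × 0.0194 / 2.225×10^-7 = 5.877×10^7 Pa.

58.8 MPa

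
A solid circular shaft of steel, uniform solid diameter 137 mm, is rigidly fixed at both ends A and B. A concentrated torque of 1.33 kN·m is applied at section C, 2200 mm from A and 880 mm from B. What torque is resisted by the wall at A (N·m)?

With uniform GJ and both ends fixed, compatibility θ_AC = θ_CB gives T_A·a = T_B·b, together with T_A + T_B = T₀.
T_A = T₀·b/(a+b) = 1330·880/3080 = 380.0 N·m; T_B = 950.0 N·m.

380 N·m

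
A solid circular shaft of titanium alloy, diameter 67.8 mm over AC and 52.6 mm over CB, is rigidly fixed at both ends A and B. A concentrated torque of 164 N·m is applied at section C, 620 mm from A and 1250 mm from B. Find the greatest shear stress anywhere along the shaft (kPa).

Compatibility: T_A·a/J_AC = T_B·b/J_CB with T_A + T_B = T₀.
J_AC = 2.07×10^-6 m⁴, J_CB = 7.52×10^-7 m⁴, so T_A = T₀·(J_AC/a)/((J_AC/a)+(J_CB/b)) = 139.0 N·m, T_B = 24.98 N·m.
τ in each portion: τ_AC = 2.27×10^6 Pa, τ_CB = 8.74×10^5 Pa; maximum is in AC.
τ_max = T_AC·r/J = 139.0·0.0339/2.07×10^-6 = 2.272×10^6 Pa.

2270 kPa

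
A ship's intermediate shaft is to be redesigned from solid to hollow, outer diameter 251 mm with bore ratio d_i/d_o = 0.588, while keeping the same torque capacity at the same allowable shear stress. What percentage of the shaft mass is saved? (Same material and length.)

Equal τ_max and T ⇒ the solid shaft needs d_s³ = d_o³(1−k⁴), so d_s = 251·(1−0.588⁴)^(1/3) = 240.6 mm.
Area ratio A_h/A_s = d_o²(1−k²)/d_s² = (1−k²)/(1−k⁴)^(2/3) = 0.7122.
Mass saving = 1 − 0.7122 = 28.8 %.

28.8 %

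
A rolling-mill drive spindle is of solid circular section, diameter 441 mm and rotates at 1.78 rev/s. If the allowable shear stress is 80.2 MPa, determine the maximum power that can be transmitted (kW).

J = πd⁴/32 = π(0.441)⁴/32 = 3.713×10^-3 m⁴.
T_max = τ_allow·J/r = 8.02×10^7 × 3.713×10^-3 / 0.221 = 1.351e6 N·m.
ω = 2π·1.78 = 11.18 rad/s, so P_max = T_max·ω = 1.510×10^7 W.

15100 kW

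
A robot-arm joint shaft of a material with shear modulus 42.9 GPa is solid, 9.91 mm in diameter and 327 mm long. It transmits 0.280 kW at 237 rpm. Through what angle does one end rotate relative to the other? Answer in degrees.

ω = 2π·237/60 = 24.82 rad/s, so T = P/ω = 0.280×10³ / 24.82 = 11.28 N·m.
J = πd⁴/32 = π(0.00991)⁴/32 = 9.469×10^-10 m⁴.
θ = T·L/(G·J) = 11.28 × 0.327 / (42.9×10⁹ × 9.469×10^-10) = 0.09082 rad.

5.20°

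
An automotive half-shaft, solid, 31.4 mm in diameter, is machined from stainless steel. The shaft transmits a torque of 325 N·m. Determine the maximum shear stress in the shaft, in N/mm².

53.5 N/mm²

J = πd⁴/32 = π(0.0314)⁴/32 = 9.544×10^-8 m⁴.
τ_max = T·r/J = 325.0 × 0.0157 / 9.544×10^-8 = 5.346×10^7 Pa.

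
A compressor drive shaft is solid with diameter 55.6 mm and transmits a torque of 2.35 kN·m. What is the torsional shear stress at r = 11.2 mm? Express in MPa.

28.1 MPa

J = πd⁴/32 = π(0.0556)⁴/32 = 9.382×10^-7 m⁴.
Shear stress varies linearly with radius: τ = T·r/J = 2350 × 0.0112 / 9.382×10^-7 = 2.805×10^7 Pa.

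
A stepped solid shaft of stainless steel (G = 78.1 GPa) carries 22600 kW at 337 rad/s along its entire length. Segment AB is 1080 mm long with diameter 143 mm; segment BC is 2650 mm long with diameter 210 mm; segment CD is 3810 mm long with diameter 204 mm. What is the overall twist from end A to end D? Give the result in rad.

ω = 337 rad/s, so T = P/ω = 22600×10³ / 337.0 = 67060 N·m.
J_AB = π(0.143)⁴/32 = 4.11×10^-5 m⁴; J_BC = π(0.210)⁴/32 = 1.91×10^-4 m⁴; J_CD = π(0.204)⁴/32 = 1.70×10^-4 m⁴.
θ = (T/G)·Σ L_i/J_i = (67060/78.1×10⁹)·(1.08/4.11×10^-5 + 2.65/1.91×10^-4 + 3.81/1.70×10^-4) = 0.05375 rad.

0.0537 rad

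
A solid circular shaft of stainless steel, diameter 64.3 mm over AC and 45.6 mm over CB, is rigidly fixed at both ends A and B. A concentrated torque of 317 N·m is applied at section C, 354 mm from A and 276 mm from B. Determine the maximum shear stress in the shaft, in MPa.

Compatibility: T_A·a/J_AC = T_B·b/J_CB with T_A + T_B = T₀.
J_AC = 1.68×10^-6 m⁴, J_CB = 4.24×10^-7 m⁴, so T_A = T₀·(J_AC/a)/((J_AC/a)+(J_CB/b)) = 239.3 N·m, T_B = 77.65 N·m.
τ in each portion: τ_AC = 4.59×10^6 Pa, τ_CB = 4.17×10^6 Pa; maximum is in AC.
τ_max = T_AC·r/J = 239.3·0.0321/1.68×10^-6 = 4.585×10^6 Pa.

4.59 MPa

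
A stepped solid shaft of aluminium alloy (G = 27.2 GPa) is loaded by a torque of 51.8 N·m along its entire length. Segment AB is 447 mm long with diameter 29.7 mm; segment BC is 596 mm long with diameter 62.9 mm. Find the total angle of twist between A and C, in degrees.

J_AB = π(0.0297)⁴/32 = 7.64×10^-8 m⁴; J_BC = π(0.0629)⁴/32 = 1.54×10^-6 m⁴.
θ = (T/G)·Σ L_i/J_i = (51.80/27.2×10⁹)·(0.447/7.64×10^-8 + 0.596/1.54×10^-6) = 0.01188 rad.

0.681°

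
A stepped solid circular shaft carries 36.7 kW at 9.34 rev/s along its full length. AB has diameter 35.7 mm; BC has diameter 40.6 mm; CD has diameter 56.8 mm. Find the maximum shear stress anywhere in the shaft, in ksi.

ω = 2π·9.34 = 58.68 rad/s, so T = P/ω = 36.7×10³ / 58.68 = 625.4 N·m.
Under the same torque, τ_max = 16T/(πd³) is largest where d is smallest — segment AB (d = 35.7 mm).
τ_max = 16·625.4/(π·(0.0357)³) = 7.000×10^7 Pa.

10.2 ksi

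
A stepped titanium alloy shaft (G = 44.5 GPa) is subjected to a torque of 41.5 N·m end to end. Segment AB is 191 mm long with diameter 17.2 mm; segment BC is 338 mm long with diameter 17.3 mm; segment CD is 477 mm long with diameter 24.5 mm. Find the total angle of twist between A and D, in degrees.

3.96°

J_AB = π(0.0172)⁴/32 = 8.59×10^-9 m⁴; J_BC = π(0.0173)⁴/32 = 8.79×10^-9 m⁴; J_CD = π(0.0245)⁴/32 = 3.54×10^-8 m⁴.
θ = (T/G)·Σ L_i/J_i = (41.50/44.5×10⁹)·(0.191/8.59×10^-9 + 0.338/8.79×10^-9 + 0.477/3.54×10^-8) = 0.06915 rad.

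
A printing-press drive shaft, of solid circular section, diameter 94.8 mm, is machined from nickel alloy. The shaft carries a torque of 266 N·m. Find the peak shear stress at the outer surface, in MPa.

J = πd⁴/32 = π(0.0948)⁴/32 = 7.929×10^-6 m⁴.
τ_max = T·r/J = 266.0 × 0.0474 / 7.929×10^-6 = 1.590×10^6 Pa.

1.59 MPa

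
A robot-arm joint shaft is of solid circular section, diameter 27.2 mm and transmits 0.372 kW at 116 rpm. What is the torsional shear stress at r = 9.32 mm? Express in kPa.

5310 kPa

ω = 2π·116/60 = 12.15 rad/s, so T = P/ω = 0.372×10³ / 12.15 = 30.62 N·m.
J = πd⁴/32 = π(0.0272)⁴/32 = 5.374×10^-8 m⁴.
Shear stress varies linearly with radius: τ = T·r/J = 30.62 × 0.00932 / 5.374×10^-8 = 5.311×10^6 Pa.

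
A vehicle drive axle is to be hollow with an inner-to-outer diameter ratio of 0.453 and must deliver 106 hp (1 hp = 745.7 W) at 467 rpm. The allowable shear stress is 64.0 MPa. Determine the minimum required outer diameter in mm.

ω = 2π·467/60 = 48.90 rad/s, so T = P/ω = 106×745.7 / 48.90 = 1616 N·m.
For a hollow shaft with d_i/d_o = 0.453: τ_max = 16T/(π d_o³ (1−k⁴)), so d_o = [16T/(π τ_allow (1−k⁴))]^(1/3) = [16·1616/(π·6.40×10^7·0.9579)]^(1/3) = 0.05121 m.

51.2 mm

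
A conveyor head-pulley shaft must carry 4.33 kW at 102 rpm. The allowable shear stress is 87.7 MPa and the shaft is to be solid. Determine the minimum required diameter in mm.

28.7 mm

ω = 2π·102/60 = 10.68 rad/s, so T = P/ω = 4.33×10³ / 10.68 = 405.4 N·m.
For a solid shaft τ_max = 16T/(πd³), so d = (16T/(π τ_allow))^(1/3) = (16·405.4/(π·8.77×10^7))^(1/3) = 0.02866 m.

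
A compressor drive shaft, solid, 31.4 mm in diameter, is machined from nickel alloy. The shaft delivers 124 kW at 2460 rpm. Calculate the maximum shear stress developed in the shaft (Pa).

ω = 2π·2460/60 = 257.6 rad/s, so T = P/ω = 124×10³ / 257.6 = 481.3 N·m.
J = πd⁴/32 = π(0.0314)⁴/32 = 9.544×10^-8 m⁴.
τ_max = T·r/J = 481.3 × 0.0157 / 9.544×10^-8 = 7.918×10^7 Pa.

7.92e7 Pa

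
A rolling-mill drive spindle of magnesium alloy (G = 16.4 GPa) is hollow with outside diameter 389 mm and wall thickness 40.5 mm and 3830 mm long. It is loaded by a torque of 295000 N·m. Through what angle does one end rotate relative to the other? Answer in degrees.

2.89°

J = π(d_o⁴ − d_i⁴)/32 = π(0.389⁴ − 0.308⁴)/32 = 1.365×10^-3 m⁴.
θ = T·L/(G·J) = 295000 × 3.83 / (16.4×10⁹ × 1.365×10^-3) = 0.05049 rad.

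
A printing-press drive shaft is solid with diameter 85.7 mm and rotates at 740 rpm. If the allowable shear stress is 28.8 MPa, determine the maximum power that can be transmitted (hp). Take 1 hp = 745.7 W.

370 hp

J = πd⁴/32 = π(0.0857)⁴/32 = 5.296×10^-6 m⁴.
T_max = τ_allow·J/r = 2.88×10^7 × 5.296×10^-6 / 0.0428 = 3559 N·m.
ω = 2π·740/60 = 77.49 rad/s, so P_max = T_max·ω = 2.758×10^5 W.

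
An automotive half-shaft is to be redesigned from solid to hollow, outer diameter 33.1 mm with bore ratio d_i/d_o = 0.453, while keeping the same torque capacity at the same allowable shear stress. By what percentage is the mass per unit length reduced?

18.2 %

Equal τ_max and T ⇒ the solid shaft needs d_s³ = d_o³(1−k⁴), so d_s = 33.1·(1−0.453⁴)^(1/3) = 32.63 mm.
Area ratio A_h/A_s = d_o²(1−k²)/d_s² = (1−k²)/(1−k⁴)^(2/3) = 0.8179.
Mass saving = 1 − 0.8179 = 18.2 %.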